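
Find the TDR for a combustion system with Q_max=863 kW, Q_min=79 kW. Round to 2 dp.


TDR = Q_max / Q_min
TDR = 863 / 79 = 10.92


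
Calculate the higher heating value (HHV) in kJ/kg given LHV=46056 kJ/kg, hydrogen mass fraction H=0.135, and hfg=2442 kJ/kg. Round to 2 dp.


HHV = LHV + hfg * 9 * H
Water addition = 2442 * 9 * 0.135 = 2967.030 kJ/kg
HHV = 46056 + 2967.030 = 49023.03 kJ/kg


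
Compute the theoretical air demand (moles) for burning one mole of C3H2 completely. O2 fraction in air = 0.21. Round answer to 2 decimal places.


Balanced combustion: C3H2 + 3.5 O2 -> 3 CO2 + 1 H2O
O2 needed = C + H/4 = 3 + 2/4 = 3.50 moles
Air moles = O2 / 0.21 = 3.50 / 0.21 = 16.67 moles air


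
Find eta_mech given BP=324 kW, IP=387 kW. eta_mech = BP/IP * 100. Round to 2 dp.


eta_mech = (BP / IP) * 100
Ratio = 324 / 387 = 0.8372
eta_mech = 0.8372 * 100 = 83.72%


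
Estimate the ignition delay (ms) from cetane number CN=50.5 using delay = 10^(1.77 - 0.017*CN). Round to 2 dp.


delay = 10^(1.77 - 0.017*CN)
Exponent = 1.77 - 0.017*50.5 = 0.9115
delay = 10^0.9115 = 8.16 ms


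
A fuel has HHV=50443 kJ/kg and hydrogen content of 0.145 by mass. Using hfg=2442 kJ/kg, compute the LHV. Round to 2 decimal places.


LHV = HHV - hfg * 9 * H
Water correction = 2442 * 9 * 0.145 = 3186.810 kJ/kg
LHV = 50443 - 3186.810 = 47256.19 kJ/kg


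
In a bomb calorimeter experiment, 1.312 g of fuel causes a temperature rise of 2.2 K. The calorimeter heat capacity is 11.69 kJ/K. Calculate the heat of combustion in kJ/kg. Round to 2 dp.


Hc = C_cal * delta_T / m_fuel
Q_released = 11.69 * 2.2 = 25.7180 kJ
m_fuel = 1.312 g = 1.312/1000 kg = 0.001312 kg
Hc = 25.7180 / 0.001312 = 19602.13 kJ/kg


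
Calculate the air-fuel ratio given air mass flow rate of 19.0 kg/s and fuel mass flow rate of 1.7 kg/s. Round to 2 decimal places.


AFR = m_air / m_fuel
AFR = 19.0 / 1.7 = 11.18


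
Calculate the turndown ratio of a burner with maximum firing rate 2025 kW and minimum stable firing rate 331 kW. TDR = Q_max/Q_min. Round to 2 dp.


TDR = Q_max / Q_min
TDR = 2025 / 331 = 6.12


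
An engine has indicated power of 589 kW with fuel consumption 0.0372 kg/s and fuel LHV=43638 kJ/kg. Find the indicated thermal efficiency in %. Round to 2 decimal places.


eta_ith = (IP / (mf * LHV)) * 100
Denominator = 0.0372 * 43638 = 1623.3336 kW
eta_ith = (589 / 1623.3336) * 100 = 36.28%


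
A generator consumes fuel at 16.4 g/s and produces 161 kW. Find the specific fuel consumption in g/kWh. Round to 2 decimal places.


SFC = (mf / BP) * 3600
Rate = 16.4 / 161 = 0.101863 g/(s*kW)
SFC = 0.101863 * 3600 = 366.71 g/kWh


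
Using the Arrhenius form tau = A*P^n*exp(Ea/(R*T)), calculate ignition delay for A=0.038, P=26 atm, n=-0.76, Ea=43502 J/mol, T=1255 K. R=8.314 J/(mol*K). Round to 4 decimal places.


tau = A * P^n * exp(Ea/(R*T))
P^n = 26^(-0.76) = 0.08406598
Ea/(R*T) = 43502/(8.314*1255) = 4.169226
exp(Ea/(R*T)) = 64.665407
tau = 0.038 * 0.08406598 * 64.665407 = 0.2066 ms


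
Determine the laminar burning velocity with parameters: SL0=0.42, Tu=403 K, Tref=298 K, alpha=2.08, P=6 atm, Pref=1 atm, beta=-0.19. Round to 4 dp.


SL = SL0 * (Tu/Tref)^alpha * (P/Pref)^beta
T ratio = 403/298 = 1.35234899
(T ratio)^alpha = 1.35234899^2.08 = 1.873547
(P/Pref)^beta = 6^(-0.19) = 0.711461
SL = 0.42 * 1.873547 * 0.711461 = 0.5598 m/s


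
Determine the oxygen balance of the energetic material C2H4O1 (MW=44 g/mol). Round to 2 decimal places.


OB = -1600 * (2C + H/2 - O) / MW
Inner = 2*2 + 4/2 - 1 = 5.00
OB = -1600 * 5.00 / 44 = -181.82%


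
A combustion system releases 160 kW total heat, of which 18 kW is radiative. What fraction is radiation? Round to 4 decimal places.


f_rad = Q_rad / Q_total
f_rad = 18 / 160 = 0.1125


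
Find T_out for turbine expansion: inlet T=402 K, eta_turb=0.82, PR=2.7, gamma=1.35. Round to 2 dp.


T_out = T_in * (1 - eta * (1 - PR^(-(gamma-1)/gamma)))
Exponent = -(1.35-1)/1.35 = -0.25925926
PR^exp = 2.7^(-0.25925926) = 0.77297411
Factor = 1 - 0.82*(1 - 0.77297411) = 0.81383877
T_out = 402 * 0.81383877 = 327.16 K


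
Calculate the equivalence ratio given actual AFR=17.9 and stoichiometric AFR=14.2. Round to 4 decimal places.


phi = AFR_stoich / AFR_actual
phi = 14.2 / 17.9 = 0.7933


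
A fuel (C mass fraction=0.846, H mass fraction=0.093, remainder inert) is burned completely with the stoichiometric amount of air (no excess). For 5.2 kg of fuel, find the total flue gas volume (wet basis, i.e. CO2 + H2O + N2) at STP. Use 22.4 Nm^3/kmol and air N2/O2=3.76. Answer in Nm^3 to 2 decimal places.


Per kg fuel: CO2 = (C/12 kmol)*22.4 = (0.846/12)*22.4 = 1.57920 Nm^3
Per kg fuel: H2O = (H/2 kmol)*22.4 = (0.093/2)*22.4 = 1.04160 Nm^3
O2 needed per kg fuel = C/12 + H/4 = 0.846/12 + 0.093/4 = 0.09375000 kmol
Per kg fuel: N2 = O2*3.76*22.4 = 0.09375000*3.76*22.4 = 7.89600 Nm^3
Total per kg = 1.57920 + 1.04160 + 7.89600 = 10.51680 Nm^3
Total = 10.51680 * 5.2 = 54.69 Nm^3


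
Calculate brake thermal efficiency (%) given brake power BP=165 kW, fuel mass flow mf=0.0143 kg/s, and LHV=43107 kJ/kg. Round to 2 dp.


eta_BTE = (BP / (mf * LHV)) * 100
Denominator = 0.0143 * 43107 = 616.4301 kW
eta_BTE = (165 / 616.4301) * 100 = 26.77%


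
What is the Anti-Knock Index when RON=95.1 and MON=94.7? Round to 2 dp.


AKI = (RON + MON) / 2
AKI = (95.1 + 94.7) / 2
AKI = 189.8 / 2 = 94.90


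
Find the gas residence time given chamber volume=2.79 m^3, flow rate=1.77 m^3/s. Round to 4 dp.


tau = V / Q_flow
tau = 2.79 / 1.77 = 1.5763 s


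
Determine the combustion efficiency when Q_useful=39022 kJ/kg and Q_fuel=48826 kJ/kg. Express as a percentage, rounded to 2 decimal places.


Efficiency = (Q_useful / Q_fuel) * 100
Efficiency = (39022 / 48826) * 100
Efficiency = 0.7992 * 100 = 79.92%


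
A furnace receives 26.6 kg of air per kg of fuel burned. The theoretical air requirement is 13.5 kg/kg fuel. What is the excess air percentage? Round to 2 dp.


Excess air = actual - stoichiometric = 26.6 - 13.5 = 13.10 kg/kg fuel
Excess air % = (excess / stoich) * 100 = (13.10 / 13.5) * 100 = 97.04%


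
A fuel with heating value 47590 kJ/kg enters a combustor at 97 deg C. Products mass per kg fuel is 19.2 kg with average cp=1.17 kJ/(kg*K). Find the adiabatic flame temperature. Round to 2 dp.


T_ad = T_in + Hc / (m_p * cp)
Denominator = 19.2 * 1.17 = 22.4640
Temperature rise = 47590 / 22.4640 = 2118.50 K
T_ad = 97 + 2118.50 = 2215.50 deg C


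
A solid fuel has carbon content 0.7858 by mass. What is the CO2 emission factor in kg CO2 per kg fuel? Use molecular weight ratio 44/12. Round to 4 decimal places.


EF = C_frac * (M_CO2 / M_C)
EF = 0.7858 * (44/12)
EF = 0.7858 * 3.666667 = 2.8813 kg_CO2/kg_fuel


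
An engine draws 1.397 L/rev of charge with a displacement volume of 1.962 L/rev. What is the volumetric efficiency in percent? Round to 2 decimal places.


eta_v = (V_actual / V_disp) * 100
Ratio = 1.397 / 1.962 = 0.7120
eta_v = 0.7120 * 100 = 71.20%


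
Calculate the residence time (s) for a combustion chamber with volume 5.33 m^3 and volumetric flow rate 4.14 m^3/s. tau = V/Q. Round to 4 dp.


tau = V / Q_flow
tau = 5.33 / 4.14 = 1.2874 s


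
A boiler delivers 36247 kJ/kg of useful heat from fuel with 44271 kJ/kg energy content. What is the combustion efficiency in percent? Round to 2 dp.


Efficiency = (Q_useful / Q_fuel) * 100
Efficiency = (36247 / 44271) * 100
Efficiency = 0.8188 * 100 = 81.88%


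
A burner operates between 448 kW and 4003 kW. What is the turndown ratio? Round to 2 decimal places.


TDR = Q_max / Q_min
TDR = 4003 / 448 = 8.94


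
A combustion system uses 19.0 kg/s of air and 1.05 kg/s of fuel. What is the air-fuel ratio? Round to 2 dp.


AFR = m_air / m_fuel
AFR = 19.0 / 1.05 = 18.10


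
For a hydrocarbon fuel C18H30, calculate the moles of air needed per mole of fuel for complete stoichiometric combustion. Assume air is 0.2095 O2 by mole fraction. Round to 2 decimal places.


Balanced combustion: C18H30 + 25.5 O2 -> 18 CO2 + 15 H2O
O2 needed = C + H/4 = 18 + 30/4 = 25.50 moles
Air moles = O2 / 0.2095 = 25.50 / 0.2095 = 121.72 moles air


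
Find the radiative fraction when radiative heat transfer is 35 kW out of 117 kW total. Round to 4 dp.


f_rad = Q_rad / Q_total
f_rad = 35 / 117 = 0.2991


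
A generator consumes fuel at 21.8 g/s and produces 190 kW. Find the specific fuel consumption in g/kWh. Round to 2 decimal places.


SFC = (mf / BP) * 3600
Rate = 21.8 / 190 = 0.114737 g/(s*kW)
SFC = 0.114737 * 3600 = 413.05 g/kWh


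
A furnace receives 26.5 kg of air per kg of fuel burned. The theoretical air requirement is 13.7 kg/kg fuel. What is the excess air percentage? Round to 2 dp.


Excess air = actual - stoichiometric = 26.5 - 13.7 = 12.80 kg/kg fuel
Excess air % = (excess / stoich) * 100 = (12.80 / 13.7) * 100 = 93.43%


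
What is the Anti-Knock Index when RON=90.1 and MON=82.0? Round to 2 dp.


AKI = (RON + MON) / 2
AKI = (90.1 + 82.0) / 2
AKI = 172.1 / 2 = 86.05


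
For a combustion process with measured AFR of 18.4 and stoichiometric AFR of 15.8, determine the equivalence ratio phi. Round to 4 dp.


phi = AFR_stoich / AFR_actual
phi = 15.8 / 18.4 = 0.8587


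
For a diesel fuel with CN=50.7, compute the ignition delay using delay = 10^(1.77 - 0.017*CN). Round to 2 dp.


delay = 10^(1.77 - 0.017*CN)
Exponent = 1.77 - 0.017*50.7 = 0.9081
delay = 10^0.9081 = 8.09 ms


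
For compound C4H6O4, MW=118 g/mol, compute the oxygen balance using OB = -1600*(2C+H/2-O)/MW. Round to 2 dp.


OB = -1600 * (2C + H/2 - O) / MW
Inner = 2*4 + 6/2 - 4 = 7.00
OB = -1600 * 7.00 / 118 = -94.92%


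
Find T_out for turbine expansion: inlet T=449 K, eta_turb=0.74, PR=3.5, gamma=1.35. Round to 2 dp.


T_out = T_in * (1 - eta * (1 - PR^(-(gamma-1)/gamma)))
Exponent = -(1.35-1)/1.35 = -0.25925926
PR^exp = 3.5^(-0.25925926) = 0.72267881
Factor = 1 - 0.74*(1 - 0.72267881) = 0.79478232
T_out = 449 * 0.79478232 = 356.86 K


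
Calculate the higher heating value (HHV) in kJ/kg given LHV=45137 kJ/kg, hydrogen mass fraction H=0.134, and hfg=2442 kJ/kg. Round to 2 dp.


HHV = LHV + hfg * 9 * H
Water addition = 2442 * 9 * 0.134 = 2945.052 kJ/kg
HHV = 45137 + 2945.052 = 48082.05 kJ/kg


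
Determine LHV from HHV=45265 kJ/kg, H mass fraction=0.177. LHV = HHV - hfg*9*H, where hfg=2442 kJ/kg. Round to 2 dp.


LHV = HHV - hfg * 9 * H
Water correction = 2442 * 9 * 0.177 = 3890.106 kJ/kg
LHV = 45265 - 3890.106 = 41374.89 kJ/kg


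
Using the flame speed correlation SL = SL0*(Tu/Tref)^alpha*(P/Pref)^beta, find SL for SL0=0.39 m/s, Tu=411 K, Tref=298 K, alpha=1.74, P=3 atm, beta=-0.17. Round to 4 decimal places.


SL = SL0 * (Tu/Tref)^alpha * (P/Pref)^beta
T ratio = 411/298 = 1.37919463
(T ratio)^alpha = 1.37919463^1.74 = 1.749639
(P/Pref)^beta = 3^(-0.17) = 0.829639
SL = 0.39 * 1.749639 * 0.829639 = 0.5661 m/s


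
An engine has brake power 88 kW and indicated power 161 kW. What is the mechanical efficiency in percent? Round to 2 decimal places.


eta_mech = (BP / IP) * 100
Ratio = 88 / 161 = 0.5466
eta_mech = 0.5466 * 100 = 54.66%


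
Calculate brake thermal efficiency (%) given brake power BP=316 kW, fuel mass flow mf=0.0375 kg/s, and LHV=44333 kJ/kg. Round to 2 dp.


eta_BTE = (BP / (mf * LHV)) * 100
Denominator = 0.0375 * 44333 = 1662.4875 kW
eta_BTE = (316 / 1662.4875) * 100 = 19.01%


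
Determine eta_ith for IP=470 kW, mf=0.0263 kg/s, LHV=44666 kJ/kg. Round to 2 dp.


eta_ith = (IP / (mf * LHV)) * 100
Denominator = 0.0263 * 44666 = 1174.7158 kW
eta_ith = (470 / 1174.7158) * 100 = 40.01%


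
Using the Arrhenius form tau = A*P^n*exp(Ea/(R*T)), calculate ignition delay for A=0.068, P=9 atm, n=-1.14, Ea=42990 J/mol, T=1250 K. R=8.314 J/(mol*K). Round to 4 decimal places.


tau = A * P^n * exp(Ea/(R*T))
P^n = 9^(-1.14) = 0.08168899
Ea/(R*T) = 42990/(8.314*1250) = 4.136637
exp(Ea/(R*T)) = 62.591970
tau = 0.068 * 0.08168899 * 62.591970 = 0.3477 ms


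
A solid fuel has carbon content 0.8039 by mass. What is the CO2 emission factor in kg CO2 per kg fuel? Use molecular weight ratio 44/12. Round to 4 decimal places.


EF = C_frac * (M_CO2 / M_C)
EF = 0.8039 * (44/12)
EF = 0.8039 * 3.666667 = 2.9476 kg_CO2/kg_fuel


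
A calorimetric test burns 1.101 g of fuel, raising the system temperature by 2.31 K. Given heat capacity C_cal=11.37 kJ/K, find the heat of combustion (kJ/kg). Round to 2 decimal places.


Hc = C_cal * delta_T / m_fuel
Q_released = 11.37 * 2.31 = 26.2647 kJ
m_fuel = 1.101 g = 1.101/1000 kg = 0.001101 kg
Hc = 26.2647 / 0.001101 = 23855.31 kJ/kg


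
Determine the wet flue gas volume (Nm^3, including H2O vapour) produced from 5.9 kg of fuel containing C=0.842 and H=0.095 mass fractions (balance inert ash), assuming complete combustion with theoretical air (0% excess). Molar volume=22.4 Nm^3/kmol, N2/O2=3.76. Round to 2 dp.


Per kg fuel: CO2 = (C/12 kmol)*22.4 = (0.842/12)*22.4 = 1.57173 Nm^3
Per kg fuel: H2O = (H/2 kmol)*22.4 = (0.095/2)*22.4 = 1.06400 Nm^3
O2 needed per kg fuel = C/12 + H/4 = 0.842/12 + 0.095/4 = 0.09391667 kmol
Per kg fuel: N2 = O2*3.76*22.4 = 0.09391667*3.76*22.4 = 7.91004 Nm^3
Total per kg = 1.57173 + 1.06400 + 7.91004 = 10.54577 Nm^3
Total = 10.54577 * 5.9 = 62.22 Nm^3


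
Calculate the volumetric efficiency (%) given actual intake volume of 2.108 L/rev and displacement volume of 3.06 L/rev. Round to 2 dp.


eta_v = (V_actual / V_disp) * 100
Ratio = 2.108 / 3.06 = 0.6889
eta_v = 0.6889 * 100 = 68.89%


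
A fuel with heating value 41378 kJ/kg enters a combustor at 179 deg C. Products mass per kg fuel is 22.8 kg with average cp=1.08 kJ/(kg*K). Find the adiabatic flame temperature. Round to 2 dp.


T_ad = T_in + Hc / (m_p * cp)
Denominator = 22.8 * 1.08 = 24.6240
Temperature rise = 41378 / 24.6240 = 1680.39 K
T_ad = 179 + 1680.39 = 1859.39 deg C


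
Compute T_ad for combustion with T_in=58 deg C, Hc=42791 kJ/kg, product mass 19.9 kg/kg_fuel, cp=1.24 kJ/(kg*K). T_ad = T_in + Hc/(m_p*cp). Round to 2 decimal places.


T_ad = T_in + Hc / (m_p * cp)
Denominator = 19.9 * 1.24 = 24.6760
Temperature rise = 42791 / 24.6760 = 1734.11 K
T_ad = 58 + 1734.11 = 1792.11 deg C


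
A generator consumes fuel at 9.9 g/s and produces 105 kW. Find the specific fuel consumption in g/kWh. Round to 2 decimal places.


SFC = (mf / BP) * 3600
Rate = 9.9 / 105 = 0.094286 g/(s*kW)
SFC = 0.094286 * 3600 = 339.43 g/kWh


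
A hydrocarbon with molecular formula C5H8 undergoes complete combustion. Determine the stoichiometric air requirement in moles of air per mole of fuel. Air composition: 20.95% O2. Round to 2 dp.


Balanced combustion: C5H8 + 7 O2 -> 5 CO2 + 4 H2O
O2 needed = C + H/4 = 5 + 8/4 = 7.00 moles
Air moles = O2 / 0.2095 = 7.00 / 0.2095 = 33.41 moles air


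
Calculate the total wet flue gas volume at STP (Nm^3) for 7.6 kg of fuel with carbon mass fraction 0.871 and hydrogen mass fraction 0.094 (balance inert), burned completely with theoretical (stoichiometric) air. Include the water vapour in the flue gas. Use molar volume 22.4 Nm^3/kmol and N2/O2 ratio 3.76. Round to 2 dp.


Per kg fuel: CO2 = (C/12 kmol)*22.4 = (0.871/12)*22.4 = 1.62587 Nm^3
Per kg fuel: H2O = (H/2 kmol)*22.4 = (0.094/2)*22.4 = 1.05280 Nm^3
O2 needed per kg fuel = C/12 + H/4 = 0.871/12 + 0.094/4 = 0.09608333 kmol
Per kg fuel: N2 = O2*3.76*22.4 = 0.09608333*3.76*22.4 = 8.09252 Nm^3
Total per kg = 1.62587 + 1.05280 + 8.09252 = 10.77119 Nm^3
Total = 10.77119 * 7.6 = 81.86 Nm^3


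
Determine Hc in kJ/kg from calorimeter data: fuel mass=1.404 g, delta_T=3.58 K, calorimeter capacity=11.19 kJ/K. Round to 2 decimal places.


Hc = C_cal * delta_T / m_fuel
Q_released = 11.19 * 3.58 = 40.0602 kJ
m_fuel = 1.404 g = 1.404/1000 kg = 0.001404 kg
Hc = 40.0602 / 0.001404 = 28532.91 kJ/kg


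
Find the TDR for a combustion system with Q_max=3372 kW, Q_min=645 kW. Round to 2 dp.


TDR = Q_max / Q_min
TDR = 3372 / 645 = 5.23


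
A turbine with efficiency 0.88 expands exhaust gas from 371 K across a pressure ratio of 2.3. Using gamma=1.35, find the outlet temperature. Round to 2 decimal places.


T_out = T_in * (1 - eta * (1 - PR^(-(gamma-1)/gamma)))
Exponent = -(1.35-1)/1.35 = -0.25925926
PR^exp = 2.3^(-0.25925926) = 0.80578413
Factor = 1 - 0.88*(1 - 0.80578413) = 0.82909003
T_out = 371 * 0.82909003 = 307.59 K


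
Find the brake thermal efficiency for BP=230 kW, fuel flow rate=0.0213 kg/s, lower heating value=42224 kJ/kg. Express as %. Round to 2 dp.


eta_BTE = (BP / (mf * LHV)) * 100
Denominator = 0.0213 * 42224 = 899.3712 kW
eta_BTE = (230 / 899.3712) * 100 = 25.57%


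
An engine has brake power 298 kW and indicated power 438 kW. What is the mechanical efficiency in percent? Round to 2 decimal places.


eta_mech = (BP / IP) * 100
Ratio = 298 / 438 = 0.6804
eta_mech = 0.6804 * 100 = 68.04%


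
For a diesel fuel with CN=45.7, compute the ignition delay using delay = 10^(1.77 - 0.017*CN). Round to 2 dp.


delay = 10^(1.77 - 0.017*CN)
Exponent = 1.77 - 0.017*45.7 = 0.9931
delay = 10^0.9931 = 9.84 ms


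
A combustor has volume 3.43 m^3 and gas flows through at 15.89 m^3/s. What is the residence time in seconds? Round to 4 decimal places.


tau = V / Q_flow
tau = 3.43 / 15.89 = 0.2159 s


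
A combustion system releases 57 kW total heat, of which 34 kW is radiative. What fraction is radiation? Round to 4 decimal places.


f_rad = Q_rad / Q_total
f_rad = 34 / 57 = 0.5965


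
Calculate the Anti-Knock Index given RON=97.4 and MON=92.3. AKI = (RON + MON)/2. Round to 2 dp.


AKI = (RON + MON) / 2
AKI = (97.4 + 92.3) / 2
AKI = 189.7 / 2 = 94.85


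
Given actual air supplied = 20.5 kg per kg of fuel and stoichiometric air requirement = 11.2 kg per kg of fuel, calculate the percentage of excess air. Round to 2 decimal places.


Excess air = actual - stoichiometric = 20.5 - 11.2 = 9.30 kg/kg fuel
Excess air % = (excess / stoich) * 100 = (9.30 / 11.2) * 100 = 83.04%


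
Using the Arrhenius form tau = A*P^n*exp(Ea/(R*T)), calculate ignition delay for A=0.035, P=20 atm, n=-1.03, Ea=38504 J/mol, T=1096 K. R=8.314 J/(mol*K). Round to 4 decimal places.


tau = A * P^n * exp(Ea/(R*T))
P^n = 20^(-1.03) = 0.04570241
Ea/(R*T) = 38504/(8.314*1096) = 4.225570
exp(Ea/(R*T)) = 68.413471
tau = 0.035 * 0.04570241 * 68.413471 = 0.1094 ms


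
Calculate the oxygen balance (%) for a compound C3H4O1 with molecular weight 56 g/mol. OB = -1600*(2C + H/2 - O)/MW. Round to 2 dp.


OB = -1600 * (2C + H/2 - O) / MW
Inner = 2*3 + 4/2 - 1 = 7.00
OB = -1600 * 7.00 / 56 = -200.00%


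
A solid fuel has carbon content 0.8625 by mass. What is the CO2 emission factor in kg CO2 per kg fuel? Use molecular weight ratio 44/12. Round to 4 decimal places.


EF = C_frac * (M_CO2 / M_C)
EF = 0.8625 * (44/12)
EF = 0.8625 * 3.666667 = 3.1625 kg_CO2/kg_fuel


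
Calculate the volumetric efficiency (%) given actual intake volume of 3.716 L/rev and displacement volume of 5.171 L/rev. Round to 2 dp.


eta_v = (V_actual / V_disp) * 100
Ratio = 3.716 / 5.171 = 0.7186
eta_v = 0.7186 * 100 = 71.86%


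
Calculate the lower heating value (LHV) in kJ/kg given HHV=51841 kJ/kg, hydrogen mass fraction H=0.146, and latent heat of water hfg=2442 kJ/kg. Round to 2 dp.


LHV = HHV - hfg * 9 * H
Water correction = 2442 * 9 * 0.146 = 3208.788 kJ/kg
LHV = 51841 - 3208.788 = 48632.21 kJ/kg


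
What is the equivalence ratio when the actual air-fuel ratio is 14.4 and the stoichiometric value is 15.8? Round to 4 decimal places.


phi = AFR_stoich / AFR_actual
phi = 15.8 / 14.4 = 1.0972


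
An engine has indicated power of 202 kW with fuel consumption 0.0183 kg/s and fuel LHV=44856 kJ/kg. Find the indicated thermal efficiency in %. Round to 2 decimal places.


eta_ith = (IP / (mf * LHV)) * 100
Denominator = 0.0183 * 44856 = 820.8648 kW
eta_ith = (202 / 820.8648) * 100 = 24.61%


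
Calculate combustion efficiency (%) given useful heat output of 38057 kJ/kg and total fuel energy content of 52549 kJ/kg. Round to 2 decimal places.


Efficiency = (Q_useful / Q_fuel) * 100
Efficiency = (38057 / 52549) * 100
Efficiency = 0.7242 * 100 = 72.42%


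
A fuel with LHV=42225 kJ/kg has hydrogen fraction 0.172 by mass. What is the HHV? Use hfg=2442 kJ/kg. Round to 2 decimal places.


HHV = LHV + hfg * 9 * H
Water addition = 2442 * 9 * 0.172 = 3780.216 kJ/kg
HHV = 42225 + 3780.216 = 46005.22 kJ/kg


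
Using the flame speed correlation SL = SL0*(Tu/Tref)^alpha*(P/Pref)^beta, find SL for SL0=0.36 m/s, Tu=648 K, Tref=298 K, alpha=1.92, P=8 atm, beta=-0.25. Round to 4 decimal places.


SL = SL0 * (Tu/Tref)^alpha * (P/Pref)^beta
T ratio = 648/298 = 2.17449664
(T ratio)^alpha = 2.17449664^1.92 = 4.443537
(P/Pref)^beta = 8^(-0.25) = 0.594604
SL = 0.36 * 4.443537 * 0.594604 = 0.9512 m/s


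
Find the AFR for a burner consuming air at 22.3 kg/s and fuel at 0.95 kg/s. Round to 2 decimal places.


AFR = m_air / m_fuel
AFR = 22.3 / 0.95 = 23.47


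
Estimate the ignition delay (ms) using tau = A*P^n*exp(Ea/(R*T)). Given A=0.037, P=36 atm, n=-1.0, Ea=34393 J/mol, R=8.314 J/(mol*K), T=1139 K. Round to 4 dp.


tau = A * P^n * exp(Ea/(R*T))
P^n = 36^(-1.0) = 0.02777778
Ea/(R*T) = 34393/(8.314*1139) = 3.631920
exp(Ea/(R*T)) = 37.785308
tau = 0.037 * 0.02777778 * 37.785308 = 0.0388 ms


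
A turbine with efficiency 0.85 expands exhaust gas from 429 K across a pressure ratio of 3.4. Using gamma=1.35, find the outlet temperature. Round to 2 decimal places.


T_out = T_in * (1 - eta * (1 - PR^(-(gamma-1)/gamma)))
Exponent = -(1.35-1)/1.35 = -0.25925926
PR^exp = 3.4^(-0.25925926) = 0.72813041
Factor = 1 - 0.85*(1 - 0.72813041) = 0.76891085
T_out = 429 * 0.76891085 = 329.86 K


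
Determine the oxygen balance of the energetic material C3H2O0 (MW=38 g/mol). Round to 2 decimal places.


OB = -1600 * (2C + H/2 - O) / MW
Inner = 2*3 + 2/2 - 0 = 7.00
OB = -1600 * 7.00 / 38 = -294.74%


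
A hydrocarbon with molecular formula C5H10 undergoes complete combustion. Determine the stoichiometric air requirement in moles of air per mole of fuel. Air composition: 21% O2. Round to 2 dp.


Balanced combustion: C5H10 + 7.5 O2 -> 5 CO2 + 5 H2O
O2 needed = C + H/4 = 5 + 10/4 = 7.50 moles
Air moles = O2 / 0.21 = 7.50 / 0.21 = 35.71 moles air


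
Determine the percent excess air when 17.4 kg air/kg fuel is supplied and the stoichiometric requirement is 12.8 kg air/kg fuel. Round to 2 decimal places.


Excess air = actual - stoichiometric = 17.4 - 12.8 = 4.60 kg/kg fuel
Excess air % = (excess / stoich) * 100 = (4.60 / 12.8) * 100 = 35.94%


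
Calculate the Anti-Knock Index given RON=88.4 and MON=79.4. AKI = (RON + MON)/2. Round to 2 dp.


AKI = (RON + MON) / 2
AKI = (88.4 + 79.4) / 2
AKI = 167.8 / 2 = 83.90


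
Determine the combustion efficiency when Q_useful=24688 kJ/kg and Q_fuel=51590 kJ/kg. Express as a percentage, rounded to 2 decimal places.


Efficiency = (Q_useful / Q_fuel) * 100
Efficiency = (24688 / 51590) * 100
Efficiency = 0.4785 * 100 = 47.85%


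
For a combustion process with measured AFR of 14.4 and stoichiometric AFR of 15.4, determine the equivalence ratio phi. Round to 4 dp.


phi = AFR_stoich / AFR_actual
phi = 15.4 / 14.4 = 1.0694


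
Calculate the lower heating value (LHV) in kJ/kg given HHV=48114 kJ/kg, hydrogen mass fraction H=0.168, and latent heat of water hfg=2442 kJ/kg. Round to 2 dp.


LHV = HHV - hfg * 9 * H
Water correction = 2442 * 9 * 0.168 = 3692.304 kJ/kg
LHV = 48114 - 3692.304 = 44421.70 kJ/kg


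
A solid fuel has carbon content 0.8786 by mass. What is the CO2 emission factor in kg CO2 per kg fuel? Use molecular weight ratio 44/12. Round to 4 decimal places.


EF = C_frac * (M_CO2 / M_C)
EF = 0.8786 * (44/12)
EF = 0.8786 * 3.666667 = 3.2215 kg_CO2/kg_fuel


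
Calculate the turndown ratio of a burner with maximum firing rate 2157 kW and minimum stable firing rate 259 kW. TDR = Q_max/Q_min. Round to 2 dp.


TDR = Q_max / Q_min
TDR = 2157 / 259 = 8.33


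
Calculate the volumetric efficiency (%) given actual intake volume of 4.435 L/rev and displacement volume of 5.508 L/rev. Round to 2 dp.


eta_v = (V_actual / V_disp) * 100
Ratio = 4.435 / 5.508 = 0.8052
eta_v = 0.8052 * 100 = 80.52%


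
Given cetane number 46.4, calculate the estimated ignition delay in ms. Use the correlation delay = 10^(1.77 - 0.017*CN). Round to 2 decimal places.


delay = 10^(1.77 - 0.017*CN)
Exponent = 1.77 - 0.017*46.4 = 0.9812
delay = 10^0.9812 = 9.58 ms


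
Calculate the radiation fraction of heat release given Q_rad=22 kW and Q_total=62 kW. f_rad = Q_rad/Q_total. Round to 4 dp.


f_rad = Q_rad / Q_total
f_rad = 22 / 62 = 0.3548


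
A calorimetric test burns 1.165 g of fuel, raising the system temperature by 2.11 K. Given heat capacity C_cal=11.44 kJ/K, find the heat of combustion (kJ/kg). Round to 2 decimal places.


Hc = C_cal * delta_T / m_fuel
Q_released = 11.44 * 2.11 = 24.1384 kJ
m_fuel = 1.165 g = 1.165/1000 kg = 0.001165 kg
Hc = 24.1384 / 0.001165 = 20719.66 kJ/kg


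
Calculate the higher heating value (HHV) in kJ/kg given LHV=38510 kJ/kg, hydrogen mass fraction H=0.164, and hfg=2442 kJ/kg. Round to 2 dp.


HHV = LHV + hfg * 9 * H
Water addition = 2442 * 9 * 0.164 = 3604.392 kJ/kg
HHV = 38510 + 3604.392 = 42114.39 kJ/kg


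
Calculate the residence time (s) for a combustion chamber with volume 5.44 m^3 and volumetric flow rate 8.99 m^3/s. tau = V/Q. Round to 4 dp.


tau = V / Q_flow
tau = 5.44 / 8.99 = 0.6051 s


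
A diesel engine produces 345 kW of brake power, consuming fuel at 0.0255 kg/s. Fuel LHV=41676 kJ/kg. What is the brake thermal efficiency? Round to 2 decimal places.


eta_BTE = (BP / (mf * LHV)) * 100
Denominator = 0.0255 * 41676 = 1062.7380 kW
eta_BTE = (345 / 1062.7380) * 100 = 32.46%


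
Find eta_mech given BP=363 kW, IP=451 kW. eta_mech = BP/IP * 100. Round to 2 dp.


eta_mech = (BP / IP) * 100
Ratio = 363 / 451 = 0.8049
eta_mech = 0.8049 * 100 = 80.49%


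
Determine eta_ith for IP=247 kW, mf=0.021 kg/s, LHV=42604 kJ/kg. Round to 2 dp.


eta_ith = (IP / (mf * LHV)) * 100
Denominator = 0.021 * 42604 = 894.6840 kW
eta_ith = (247 / 894.6840) * 100 = 27.61%


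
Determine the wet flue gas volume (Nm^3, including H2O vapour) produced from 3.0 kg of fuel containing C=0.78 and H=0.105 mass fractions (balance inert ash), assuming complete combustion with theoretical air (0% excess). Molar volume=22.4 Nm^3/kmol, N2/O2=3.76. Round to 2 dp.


Per kg fuel: CO2 = (C/12 kmol)*22.4 = (0.78/12)*22.4 = 1.45600 Nm^3
Per kg fuel: H2O = (H/2 kmol)*22.4 = (0.105/2)*22.4 = 1.17600 Nm^3
O2 needed per kg fuel = C/12 + H/4 = 0.78/12 + 0.105/4 = 0.09125000 kmol
Per kg fuel: N2 = O2*3.76*22.4 = 0.09125000*3.76*22.4 = 7.68544 Nm^3
Total per kg = 1.45600 + 1.17600 + 7.68544 = 10.31744 Nm^3
Total = 10.31744 * 3.0 = 30.95 Nm^3


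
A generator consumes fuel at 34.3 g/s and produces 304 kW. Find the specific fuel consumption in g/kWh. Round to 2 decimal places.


SFC = (mf / BP) * 3600
Rate = 34.3 / 304 = 0.112829 g/(s*kW)
SFC = 0.112829 * 3600 = 406.18 g/kWh


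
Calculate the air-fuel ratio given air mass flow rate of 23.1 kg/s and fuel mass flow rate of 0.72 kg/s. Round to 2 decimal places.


AFR = m_air / m_fuel
AFR = 23.1 / 0.72 = 32.08


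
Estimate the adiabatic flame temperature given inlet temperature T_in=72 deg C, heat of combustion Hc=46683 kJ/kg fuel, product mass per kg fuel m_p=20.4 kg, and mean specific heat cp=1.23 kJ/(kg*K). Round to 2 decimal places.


T_ad = T_in + Hc / (m_p * cp)
Denominator = 20.4 * 1.23 = 25.0920
Temperature rise = 46683 / 25.0920 = 1860.47 K
T_ad = 72 + 1860.47 = 1932.47 deg C


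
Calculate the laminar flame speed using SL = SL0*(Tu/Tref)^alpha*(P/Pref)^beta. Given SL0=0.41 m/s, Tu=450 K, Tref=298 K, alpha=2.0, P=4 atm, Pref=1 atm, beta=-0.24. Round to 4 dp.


SL = SL0 * (Tu/Tref)^alpha * (P/Pref)^beta
T ratio = 450/298 = 1.51006711
(T ratio)^alpha = 1.51006711^2.0 = 2.280303
(P/Pref)^beta = 4^(-0.24) = 0.716978
SL = 0.41 * 2.280303 * 0.716978 = 0.6703 m/s


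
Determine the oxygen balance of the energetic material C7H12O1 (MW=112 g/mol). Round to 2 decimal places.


OB = -1600 * (2C + H/2 - O) / MW
Inner = 2*7 + 12/2 - 1 = 19.00
OB = -1600 * 19.00 / 112 = -271.43%


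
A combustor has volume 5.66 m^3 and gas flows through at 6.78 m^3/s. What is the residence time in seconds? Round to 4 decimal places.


tau = V / Q_flow
tau = 5.66 / 6.78 = 0.8348 s


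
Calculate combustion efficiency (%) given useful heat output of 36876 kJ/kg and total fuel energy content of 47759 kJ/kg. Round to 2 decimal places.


Efficiency = (Q_useful / Q_fuel) * 100
Efficiency = (36876 / 47759) * 100
Efficiency = 0.7721 * 100 = 77.21%


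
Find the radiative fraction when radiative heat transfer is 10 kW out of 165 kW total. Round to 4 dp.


f_rad = Q_rad / Q_total
f_rad = 10 / 165 = 0.0606


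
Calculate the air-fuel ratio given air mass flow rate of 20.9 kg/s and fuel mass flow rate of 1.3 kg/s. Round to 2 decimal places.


AFR = m_air / m_fuel
AFR = 20.9 / 1.3 = 16.08


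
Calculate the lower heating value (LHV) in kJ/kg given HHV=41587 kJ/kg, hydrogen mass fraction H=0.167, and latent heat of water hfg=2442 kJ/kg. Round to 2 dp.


LHV = HHV - hfg * 9 * H
Water correction = 2442 * 9 * 0.167 = 3670.326 kJ/kg
LHV = 41587 - 3670.326 = 37916.67 kJ/kg


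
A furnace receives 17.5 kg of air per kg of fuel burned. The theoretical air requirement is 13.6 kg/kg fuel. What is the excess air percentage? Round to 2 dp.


Excess air = actual - stoichiometric = 17.5 - 13.6 = 3.90 kg/kg fuel
Excess air % = (excess / stoich) * 100 = (3.90 / 13.6) * 100 = 28.68%


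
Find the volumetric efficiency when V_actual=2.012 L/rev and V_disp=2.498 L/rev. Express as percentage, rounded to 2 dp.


eta_v = (V_actual / V_disp) * 100
Ratio = 2.012 / 2.498 = 0.8054
eta_v = 0.8054 * 100 = 80.54%


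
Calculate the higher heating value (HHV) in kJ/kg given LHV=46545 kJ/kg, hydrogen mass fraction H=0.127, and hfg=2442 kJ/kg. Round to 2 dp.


HHV = LHV + hfg * 9 * H
Water addition = 2442 * 9 * 0.127 = 2791.206 kJ/kg
HHV = 46545 + 2791.206 = 49336.21 kJ/kg


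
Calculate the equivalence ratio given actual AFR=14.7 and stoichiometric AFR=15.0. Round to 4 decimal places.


phi = AFR_stoich / AFR_actual
phi = 15.0 / 14.7 = 1.0204


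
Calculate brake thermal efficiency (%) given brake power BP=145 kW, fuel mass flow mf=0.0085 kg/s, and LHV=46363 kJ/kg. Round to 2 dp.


eta_BTE = (BP / (mf * LHV)) * 100
Denominator = 0.0085 * 46363 = 394.0855 kW
eta_BTE = (145 / 394.0855) * 100 = 36.79%


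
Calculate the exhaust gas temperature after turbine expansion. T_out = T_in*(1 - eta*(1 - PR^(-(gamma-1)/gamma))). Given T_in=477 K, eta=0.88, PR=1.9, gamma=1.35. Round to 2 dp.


T_out = T_in * (1 - eta * (1 - PR^(-(gamma-1)/gamma)))
Exponent = -(1.35-1)/1.35 = -0.25925926
PR^exp = 1.9^(-0.25925926) = 0.84670193
Factor = 1 - 0.88*(1 - 0.84670193) = 0.86509770
T_out = 477 * 0.86509770 = 412.65 K


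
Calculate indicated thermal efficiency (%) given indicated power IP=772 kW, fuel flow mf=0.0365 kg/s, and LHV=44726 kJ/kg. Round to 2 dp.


eta_ith = (IP / (mf * LHV)) * 100
Denominator = 0.0365 * 44726 = 1632.4990 kW
eta_ith = (772 / 1632.4990) * 100 = 47.29%


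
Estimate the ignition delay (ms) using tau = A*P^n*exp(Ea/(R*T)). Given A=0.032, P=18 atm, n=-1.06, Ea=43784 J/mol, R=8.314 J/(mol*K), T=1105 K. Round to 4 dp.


tau = A * P^n * exp(Ea/(R*T))
P^n = 18^(-1.06) = 0.04671014
Ea/(R*T) = 43784/(8.314*1105) = 4.765880
exp(Ea/(R*T)) = 117.434458
tau = 0.032 * 0.04671014 * 117.434458 = 0.1755 ms


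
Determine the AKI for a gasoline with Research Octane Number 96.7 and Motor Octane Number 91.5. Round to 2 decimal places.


AKI = (RON + MON) / 2
AKI = (96.7 + 91.5) / 2
AKI = 188.2 / 2 = 94.10


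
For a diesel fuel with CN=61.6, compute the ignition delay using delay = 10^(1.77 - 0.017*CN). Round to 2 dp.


delay = 10^(1.77 - 0.017*CN)
Exponent = 1.77 - 0.017*61.6 = 0.7228
delay = 10^0.7228 = 5.28 ms


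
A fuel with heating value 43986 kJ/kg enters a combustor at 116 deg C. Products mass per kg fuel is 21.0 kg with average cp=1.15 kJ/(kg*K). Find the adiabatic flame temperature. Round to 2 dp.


T_ad = T_in + Hc / (m_p * cp)
Denominator = 21.0 * 1.15 = 24.1500
Temperature rise = 43986 / 24.1500 = 1821.37 K
T_ad = 116 + 1821.37 = 1937.37 deg C


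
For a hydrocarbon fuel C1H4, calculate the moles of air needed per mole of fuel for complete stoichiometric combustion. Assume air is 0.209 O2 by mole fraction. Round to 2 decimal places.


Balanced combustion: C1H4 + 2 O2 -> 1 CO2 + 2 H2O
O2 needed = C + H/4 = 1 + 4/4 = 2.00 moles
Air moles = O2 / 0.209 = 2.00 / 0.209 = 9.57 moles air


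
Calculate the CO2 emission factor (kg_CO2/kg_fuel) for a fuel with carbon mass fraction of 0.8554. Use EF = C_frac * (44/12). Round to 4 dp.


EF = C_frac * (M_CO2 / M_C)
EF = 0.8554 * (44/12)
EF = 0.8554 * 3.666667 = 3.1365 kg_CO2/kg_fuel


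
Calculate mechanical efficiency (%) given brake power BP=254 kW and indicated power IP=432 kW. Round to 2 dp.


eta_mech = (BP / IP) * 100
Ratio = 254 / 432 = 0.5880
eta_mech = 0.5880 * 100 = 58.80%


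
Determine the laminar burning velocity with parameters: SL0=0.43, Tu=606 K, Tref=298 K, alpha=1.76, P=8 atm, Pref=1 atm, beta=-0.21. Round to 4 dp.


SL = SL0 * (Tu/Tref)^alpha * (P/Pref)^beta
T ratio = 606/298 = 2.03355705
(T ratio)^alpha = 2.03355705^1.76 = 3.487636
(P/Pref)^beta = 8^(-0.21) = 0.646176
SL = 0.43 * 3.487636 * 0.646176 = 0.9691 m/s


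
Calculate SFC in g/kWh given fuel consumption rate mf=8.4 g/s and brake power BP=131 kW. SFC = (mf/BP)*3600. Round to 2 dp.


SFC = (mf / BP) * 3600
Rate = 8.4 / 131 = 0.064122 g/(s*kW)
SFC = 0.064122 * 3600 = 230.84 g/kWh


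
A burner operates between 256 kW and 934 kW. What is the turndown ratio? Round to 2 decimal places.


TDR = Q_max / Q_min
TDR = 934 / 256 = 3.65


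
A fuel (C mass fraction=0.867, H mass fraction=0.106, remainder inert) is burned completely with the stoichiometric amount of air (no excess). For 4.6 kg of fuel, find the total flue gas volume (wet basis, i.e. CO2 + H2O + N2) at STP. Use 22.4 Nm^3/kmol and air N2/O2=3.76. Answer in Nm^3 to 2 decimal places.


Per kg fuel: CO2 = (C/12 kmol)*22.4 = (0.867/12)*22.4 = 1.61840 Nm^3
Per kg fuel: H2O = (H/2 kmol)*22.4 = (0.106/2)*22.4 = 1.18720 Nm^3
O2 needed per kg fuel = C/12 + H/4 = 0.867/12 + 0.106/4 = 0.09875000 kmol
Per kg fuel: N2 = O2*3.76*22.4 = 0.09875000*3.76*22.4 = 8.31712 Nm^3
Total per kg = 1.61840 + 1.18720 + 8.31712 = 11.12272 Nm^3
Total = 11.12272 * 4.6 = 51.16 Nm^3


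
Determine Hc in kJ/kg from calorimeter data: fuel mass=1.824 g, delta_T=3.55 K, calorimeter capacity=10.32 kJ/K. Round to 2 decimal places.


Hc = C_cal * delta_T / m_fuel
Q_released = 10.32 * 3.55 = 36.6360 kJ
m_fuel = 1.824 g = 1.824/1000 kg = 0.001824 kg
Hc = 36.6360 / 0.001824 = 20085.53 kJ/kg


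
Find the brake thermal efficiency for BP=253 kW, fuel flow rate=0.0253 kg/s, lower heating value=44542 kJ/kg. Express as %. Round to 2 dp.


eta_BTE = (BP / (mf * LHV)) * 100
Denominator = 0.0253 * 44542 = 1126.9126 kW
eta_BTE = (253 / 1126.9126) * 100 = 22.45%


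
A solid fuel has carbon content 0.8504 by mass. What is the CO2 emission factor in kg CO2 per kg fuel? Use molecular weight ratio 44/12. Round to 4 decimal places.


EF = C_frac * (M_CO2 / M_C)
EF = 0.8504 * (44/12)
EF = 0.8504 * 3.666667 = 3.1181 kg_CO2/kg_fuel


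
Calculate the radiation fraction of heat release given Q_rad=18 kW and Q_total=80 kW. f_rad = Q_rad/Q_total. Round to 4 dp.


f_rad = Q_rad / Q_total
f_rad = 18 / 80 = 0.2250


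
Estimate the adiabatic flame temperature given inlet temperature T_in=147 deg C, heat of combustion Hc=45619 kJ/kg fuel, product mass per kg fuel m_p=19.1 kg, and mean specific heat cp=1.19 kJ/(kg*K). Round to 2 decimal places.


T_ad = T_in + Hc / (m_p * cp)
Denominator = 19.1 * 1.19 = 22.7290
Temperature rise = 45619 / 22.7290 = 2007.08 K
T_ad = 147 + 2007.08 = 2154.08 deg C


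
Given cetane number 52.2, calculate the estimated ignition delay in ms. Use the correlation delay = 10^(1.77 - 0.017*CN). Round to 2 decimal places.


delay = 10^(1.77 - 0.017*CN)
Exponent = 1.77 - 0.017*52.2 = 0.8826
delay = 10^0.8826 = 7.63 ms


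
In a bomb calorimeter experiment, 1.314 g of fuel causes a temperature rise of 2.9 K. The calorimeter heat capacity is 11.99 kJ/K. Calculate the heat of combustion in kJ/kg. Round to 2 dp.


Hc = C_cal * delta_T / m_fuel
Q_released = 11.99 * 2.9 = 34.7710 kJ
m_fuel = 1.314 g = 1.314/1000 kg = 0.001314 kg
Hc = 34.7710 / 0.001314 = 26461.95 kJ/kg


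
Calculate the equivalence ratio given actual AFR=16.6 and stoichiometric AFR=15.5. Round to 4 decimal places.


phi = AFR_stoich / AFR_actual
phi = 15.5 / 16.6 = 0.9337


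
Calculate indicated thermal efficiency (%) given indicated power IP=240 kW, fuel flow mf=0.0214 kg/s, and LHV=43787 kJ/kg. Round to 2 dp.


eta_ith = (IP / (mf * LHV)) * 100
Denominator = 0.0214 * 43787 = 937.0418 kW
eta_ith = (240 / 937.0418) * 100 = 25.61%


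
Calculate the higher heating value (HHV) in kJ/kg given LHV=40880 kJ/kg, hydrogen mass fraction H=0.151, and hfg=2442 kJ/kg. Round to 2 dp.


HHV = LHV + hfg * 9 * H
Water addition = 2442 * 9 * 0.151 = 3318.678 kJ/kg
HHV = 40880 + 3318.678 = 44198.68 kJ/kg


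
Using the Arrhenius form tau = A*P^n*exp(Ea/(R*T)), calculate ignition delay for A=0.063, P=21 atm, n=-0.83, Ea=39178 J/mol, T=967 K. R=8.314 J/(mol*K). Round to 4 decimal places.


tau = A * P^n * exp(Ea/(R*T))
P^n = 21^(-0.83) = 0.07990206
Ea/(R*T) = 39178/(8.314*967) = 4.873105
exp(Ea/(R*T)) = 130.726190
tau = 0.063 * 0.07990206 * 130.726190 = 0.6581 ms


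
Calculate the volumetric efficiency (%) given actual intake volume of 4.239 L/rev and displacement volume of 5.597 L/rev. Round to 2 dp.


eta_v = (V_actual / V_disp) * 100
Ratio = 4.239 / 5.597 = 0.7574
eta_v = 0.7574 * 100 = 75.74%


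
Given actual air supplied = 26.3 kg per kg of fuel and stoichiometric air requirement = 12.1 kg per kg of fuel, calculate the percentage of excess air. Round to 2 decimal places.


Excess air = actual - stoichiometric = 26.3 - 12.1 = 14.20 kg/kg fuel
Excess air % = (excess / stoich) * 100 = (14.20 / 12.1) * 100 = 117.36%


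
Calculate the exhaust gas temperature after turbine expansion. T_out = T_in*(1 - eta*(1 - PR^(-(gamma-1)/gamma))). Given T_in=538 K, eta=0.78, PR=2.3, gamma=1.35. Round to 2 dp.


T_out = T_in * (1 - eta * (1 - PR^(-(gamma-1)/gamma)))
Exponent = -(1.35-1)/1.35 = -0.25925926
PR^exp = 2.3^(-0.25925926) = 0.80578413
Factor = 1 - 0.78*(1 - 0.80578413) = 0.84851162
T_out = 538 * 0.84851162 = 456.50 K


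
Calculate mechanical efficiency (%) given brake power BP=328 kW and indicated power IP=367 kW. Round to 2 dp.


eta_mech = (BP / IP) * 100
Ratio = 328 / 367 = 0.8937
eta_mech = 0.8937 * 100 = 89.37%


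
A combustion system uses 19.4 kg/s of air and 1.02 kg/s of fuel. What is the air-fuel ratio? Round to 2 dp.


AFR = m_air / m_fuel
AFR = 19.4 / 1.02 = 19.02


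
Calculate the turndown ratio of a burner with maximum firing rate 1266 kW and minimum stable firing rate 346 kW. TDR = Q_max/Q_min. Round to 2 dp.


TDR = Q_max / Q_min
TDR = 1266 / 346 = 3.66


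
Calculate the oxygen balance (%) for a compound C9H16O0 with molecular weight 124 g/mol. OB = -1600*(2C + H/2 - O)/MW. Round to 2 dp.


OB = -1600 * (2C + H/2 - O) / MW
Inner = 2*9 + 16/2 - 0 = 26.00
OB = -1600 * 26.00 / 124 = -335.48%


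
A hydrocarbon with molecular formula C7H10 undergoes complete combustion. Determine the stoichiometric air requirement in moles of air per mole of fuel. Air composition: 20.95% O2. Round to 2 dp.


Balanced combustion: C7H10 + 9.5 O2 -> 7 CO2 + 5 H2O
O2 needed = C + H/4 = 7 + 10/4 = 9.50 moles
Air moles = O2 / 0.2095 = 9.50 / 0.2095 = 45.35 moles air
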